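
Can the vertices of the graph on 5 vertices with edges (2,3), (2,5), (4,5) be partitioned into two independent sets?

Step 1: Attempt 2-coloring using BFS:
  Start at vertex 1, assign color 0
  Start new component at vertex 2, assign color 0
  Color vertex 3 with color 1 (neighbor of 2)
  Color vertex 5 with color 1 (neighbor of 2)
  Color vertex 4 with color 0 (neighbor of 5)

Step 2: 2-coloring succeeded. No conflicts found.
  Set A (color 0): {1, 2, 4}
  Set B (color 1): {3, 5}

The graph is bipartite with partition {1, 2, 4}, {3, 5}.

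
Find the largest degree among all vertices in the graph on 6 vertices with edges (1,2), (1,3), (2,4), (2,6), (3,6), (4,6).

Step 1: Count edges incident to each vertex:
  deg(1) = 2 (neighbors: 2, 3)
  deg(2) = 3 (neighbors: 1, 4, 6)
  deg(3) = 2 (neighbors: 1, 6)
  deg(4) = 2 (neighbors: 2, 6)
  deg(5) = 0 (neighbors: none)
  deg(6) = 3 (neighbors: 2, 3, 4)

Step 2: Find maximum:
  max(2, 3, 2, 2, 0, 3) = 3 (vertex 2)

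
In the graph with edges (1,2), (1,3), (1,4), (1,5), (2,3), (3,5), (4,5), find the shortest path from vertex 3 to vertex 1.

Step 1: Build adjacency list:
  1: 2, 3, 4, 5
  2: 1, 3
  3: 1, 2, 5
  4: 1, 5
  5: 1, 3, 4

Step 2: BFS from vertex 3 to find shortest path to 1:
  vertex 1 reached at distance 1

Step 3: Shortest path: 3 -> 1
Path length: 1 edge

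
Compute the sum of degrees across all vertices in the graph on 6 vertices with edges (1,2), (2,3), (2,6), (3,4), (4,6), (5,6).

Step 1: Count edges incident to each vertex:
  deg(1) = 1 (neighbors: 2)
  deg(2) = 3 (neighbors: 1, 3, 6)
  deg(3) = 2 (neighbors: 2, 4)
  deg(4) = 2 (neighbors: 3, 6)
  deg(5) = 1 (neighbors: 6)
  deg(6) = 3 (neighbors: 2, 4, 5)

Step 2: Sum all degrees:
  1 + 3 + 2 + 2 + 1 + 3 = 12

Verification: sum of degrees = 2 * |E| = 2 * 6 = 12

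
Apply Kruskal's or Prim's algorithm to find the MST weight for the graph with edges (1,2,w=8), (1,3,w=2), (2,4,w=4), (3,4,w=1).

Apply Kruskal's algorithm (sort edges by weight, add if no cycle):

Sorted edges by weight:
  (3,4) w=1
  (1,3) w=2
  (2,4) w=4
  (1,2) w=8

Add edge (3,4) w=1 -- no cycle. Running total: 1
Add edge (1,3) w=2 -- no cycle. Running total: 3
Add edge (2,4) w=4 -- no cycle. Running total: 7

MST edges: (3,4,w=1), (1,3,w=2), (2,4,w=4)
Total MST weight: 1 + 2 + 4 = 7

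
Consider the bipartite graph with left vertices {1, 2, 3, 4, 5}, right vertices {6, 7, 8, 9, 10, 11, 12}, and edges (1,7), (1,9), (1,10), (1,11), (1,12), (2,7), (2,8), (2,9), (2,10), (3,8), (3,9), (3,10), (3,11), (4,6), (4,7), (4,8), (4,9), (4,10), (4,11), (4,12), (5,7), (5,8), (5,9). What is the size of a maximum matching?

Step 1: List the neighbors of each left vertex:
  1: 7, 9, 10, 11, 12
  2: 7, 8, 9, 10
  3: 8, 9, 10, 11
  4: 6, 7, 8, 9, 10, 11, 12
  5: 7, 8, 9

Step 2: Greedily match left vertices, then look for augmenting paths:
  Match 1 -- 10
  Match 2 -- 8
  Match 3 -- 9
  Match 4 -- 6
  Match 5 -- 7
  No augmenting path remains.

Step 3: Verify this is maximum:
  Matching size 5 = min(|L|, |R|) = min(5, 7), which is an upper bound, so this matching is maximum.

Maximum matching: {(1,10), (2,8), (3,9), (4,6), (5,7)}
Size: 5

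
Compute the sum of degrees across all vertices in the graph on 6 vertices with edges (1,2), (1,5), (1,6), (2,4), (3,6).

Step 1: Count edges incident to each vertex:
  deg(1) = 3 (neighbors: 2, 5, 6)
  deg(2) = 2 (neighbors: 1, 4)
  deg(3) = 1 (neighbors: 6)
  deg(4) = 1 (neighbors: 2)
  deg(5) = 1 (neighbors: 1)
  deg(6) = 2 (neighbors: 1, 3)

Step 2: Sum all degrees:
  3 + 2 + 1 + 1 + 1 + 2 = 10

Verification: sum of degrees = 2 * |E| = 2 * 5 = 10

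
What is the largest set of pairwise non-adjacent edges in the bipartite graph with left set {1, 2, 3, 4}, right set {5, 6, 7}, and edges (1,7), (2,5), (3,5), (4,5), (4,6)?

Step 1: List the neighbors of each left vertex:
  1: 7
  2: 5
  3: 5
  4: 5, 6

Step 2: Greedily match left vertices, then look for augmenting paths:
  Match 1 -- 7
  Match 2 -- 5
  Match 4 -- 6
  No augmenting path remains.

Step 3: Verify this is maximum:
  Matching size 3 = min(|L|, |R|) = min(4, 3), which is an upper bound, so this matching is maximum.

Maximum matching: {(1,7), (2,5), (4,6)}
Size: 3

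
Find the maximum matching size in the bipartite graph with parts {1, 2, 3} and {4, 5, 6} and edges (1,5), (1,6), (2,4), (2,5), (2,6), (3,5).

Step 1: List the neighbors of each left vertex:
  1: 5, 6
  2: 4, 5, 6
  3: 5

Step 2: Greedily match left vertices, then look for augmenting paths:
  Match 1 -- 6
  Match 2 -- 4
  Match 3 -- 5
  No augmenting path remains.

Step 3: Verify this is maximum:
  Matching size 3 = min(|L|, |R|) = min(3, 3), which is an upper bound, so this matching is maximum.

Maximum matching: {(1,6), (2,4), (3,5)}
Size: 3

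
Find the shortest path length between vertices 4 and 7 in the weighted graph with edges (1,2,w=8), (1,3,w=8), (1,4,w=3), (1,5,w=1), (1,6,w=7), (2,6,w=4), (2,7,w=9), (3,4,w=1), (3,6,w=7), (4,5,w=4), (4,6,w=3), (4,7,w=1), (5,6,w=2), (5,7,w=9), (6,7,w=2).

Step 1: Build adjacency list with weights:
  1: 2(w=8), 3(w=8), 4(w=3), 5(w=1), 6(w=7)
  2: 1(w=8), 6(w=4), 7(w=9)
  3: 1(w=8), 4(w=1), 6(w=7)
  4: 1(w=3), 3(w=1), 5(w=4), 6(w=3), 7(w=1)
  5: 1(w=1), 4(w=4), 6(w=2), 7(w=9)
  6: 1(w=7), 2(w=4), 3(w=7), 4(w=3), 5(w=2), 7(w=2)
  7: 2(w=9), 4(w=1), 5(w=9), 6(w=2)

Step 2: Apply Dijkstra's algorithm from vertex 4:
  Visit vertex 4 (distance=0)
    Update dist[1] = 3
    Update dist[3] = 1
    Update dist[5] = 4
    Update dist[6] = 3
    Update dist[7] = 1
  Visit vertex 3 (distance=1)
  Visit vertex 7 (distance=1)
    Update dist[2] = 10

Step 3: Shortest path: 4 -> 7
Total weight: 1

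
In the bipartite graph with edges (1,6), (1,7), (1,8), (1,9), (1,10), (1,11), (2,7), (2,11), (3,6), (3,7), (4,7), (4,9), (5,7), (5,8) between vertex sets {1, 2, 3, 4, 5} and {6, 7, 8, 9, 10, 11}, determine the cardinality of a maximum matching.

Step 1: List the neighbors of each left vertex:
  1: 6, 7, 8, 9, 10, 11
  2: 7, 11
  3: 6, 7
  4: 7, 9
  5: 7, 8

Step 2: Greedily match left vertices, then look for augmenting paths:
  Match 1 -- 10
  Match 2 -- 7
  Match 3 -- 6
  Match 4 -- 9
  Match 5 -- 8
  No augmenting path remains.

Step 3: Verify this is maximum:
  Matching size 5 = min(|L|, |R|) = min(5, 6), which is an upper bound, so this matching is maximum.

Maximum matching: {(1,10), (2,7), (3,6), (4,9), (5,8)}
Size: 5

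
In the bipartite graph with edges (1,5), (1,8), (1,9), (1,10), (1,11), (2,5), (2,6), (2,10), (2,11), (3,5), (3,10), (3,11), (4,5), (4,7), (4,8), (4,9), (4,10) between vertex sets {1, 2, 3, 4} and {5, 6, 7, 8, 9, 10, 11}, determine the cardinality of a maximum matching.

Step 1: List the neighbors of each left vertex:
  1: 5, 8, 9, 10, 11
  2: 5, 6, 10, 11
  3: 5, 10, 11
  4: 5, 7, 8, 9, 10

Step 2: Greedily match left vertices, then look for augmenting paths:
  Match 1 -- 5
  Match 2 -- 6
  Match 3 -- 10
  Match 4 -- 7
  No augmenting path remains.

Step 3: Verify this is maximum:
  Matching size 4 = min(|L|, |R|) = min(4, 7), which is an upper bound, so this matching is maximum.

Maximum matching: {(1,5), (2,6), (3,10), (4,7)}
Size: 4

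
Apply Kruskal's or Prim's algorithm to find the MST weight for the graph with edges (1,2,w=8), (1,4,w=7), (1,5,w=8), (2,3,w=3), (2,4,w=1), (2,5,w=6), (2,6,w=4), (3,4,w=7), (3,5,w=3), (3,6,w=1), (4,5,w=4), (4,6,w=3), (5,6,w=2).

Apply Kruskal's algorithm (sort edges by weight, add if no cycle):

Sorted edges by weight:
  (2,4) w=1
  (3,6) w=1
  (5,6) w=2
  (2,3) w=3
  (3,5) w=3
  (4,6) w=3
  (2,6) w=4
  (4,5) w=4
  (2,5) w=6
  (1,4) w=7
  (3,4) w=7
  (1,5) w=8
  (1,2) w=8

Add edge (2,4) w=1 -- no cycle. Running total: 1
Add edge (3,6) w=1 -- no cycle. Running total: 2
Add edge (5,6) w=2 -- no cycle. Running total: 4
Add edge (2,3) w=3 -- no cycle. Running total: 7
Skip edge (3,5) w=3 -- would create cycle
Skip edge (4,6) w=3 -- would create cycle
Skip edge (2,6) w=4 -- would create cycle
Skip edge (4,5) w=4 -- would create cycle
Skip edge (2,5) w=6 -- would create cycle
Add edge (1,4) w=7 -- no cycle. Running total: 14

MST edges: (2,4,w=1), (3,6,w=1), (5,6,w=2), (2,3,w=3), (1,4,w=7)
Total MST weight: 1 + 1 + 2 + 3 + 7 = 14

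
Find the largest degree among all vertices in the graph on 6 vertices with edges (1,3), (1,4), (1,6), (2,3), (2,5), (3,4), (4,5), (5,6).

Step 1: Count edges incident to each vertex:
  deg(1) = 3 (neighbors: 3, 4, 6)
  deg(2) = 2 (neighbors: 3, 5)
  deg(3) = 3 (neighbors: 1, 2, 4)
  deg(4) = 3 (neighbors: 1, 3, 5)
  deg(5) = 3 (neighbors: 2, 4, 6)
  deg(6) = 2 (neighbors: 1, 5)

Step 2: Find maximum:
  max(3, 2, 3, 3, 3, 2) = 3 (vertex 1)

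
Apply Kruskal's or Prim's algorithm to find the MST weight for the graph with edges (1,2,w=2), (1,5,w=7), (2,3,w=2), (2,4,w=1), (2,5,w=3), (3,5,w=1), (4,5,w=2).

Apply Kruskal's algorithm (sort edges by weight, add if no cycle):

Sorted edges by weight:
  (2,4) w=1
  (3,5) w=1
  (1,2) w=2
  (2,3) w=2
  (4,5) w=2
  (2,5) w=3
  (1,5) w=7

Add edge (2,4) w=1 -- no cycle. Running total: 1
Add edge (3,5) w=1 -- no cycle. Running total: 2
Add edge (1,2) w=2 -- no cycle. Running total: 4
Add edge (2,3) w=2 -- no cycle. Running total: 6

MST edges: (2,4,w=1), (3,5,w=1), (1,2,w=2), (2,3,w=2)
Total MST weight: 1 + 1 + 2 + 2 = 6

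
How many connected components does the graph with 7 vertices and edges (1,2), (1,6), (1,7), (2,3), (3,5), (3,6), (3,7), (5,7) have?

Step 1: Build adjacency list from edges:
  1: 2, 6, 7
  2: 1, 3
  3: 2, 5, 6, 7
  4: (none)
  5: 3, 7
  6: 1, 3
  7: 1, 3, 5

Step 2: Run BFS/DFS from vertex 1:
  Visited: {1, 2, 6, 7, 3, 5}
  Reached 6 of 7 vertices

Step 3: Only 6 of 7 vertices reached. Graph is disconnected.
Connected components: {1, 2, 3, 5, 6, 7}, {4}
Number of connected components: 2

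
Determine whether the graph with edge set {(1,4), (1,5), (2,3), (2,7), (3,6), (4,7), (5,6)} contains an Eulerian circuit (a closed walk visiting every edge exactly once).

Step 1: Find the degree of each vertex:
  deg(1) = 2
  deg(2) = 2
  deg(3) = 2
  deg(4) = 2
  deg(5) = 2
  deg(6) = 2
  deg(7) = 2

Step 2: Count vertices with odd degree:
  All vertices have even degree (0 odd-degree vertices)

Step 3: Apply Euler's theorem:
  - Eulerian circuit exists iff graph is connected and all vertices have even degree
  - Eulerian path exists iff graph is connected and has 0 or 2 odd-degree vertices

Graph is connected with 0 odd-degree vertices.
Both Eulerian circuit and Eulerian path exist.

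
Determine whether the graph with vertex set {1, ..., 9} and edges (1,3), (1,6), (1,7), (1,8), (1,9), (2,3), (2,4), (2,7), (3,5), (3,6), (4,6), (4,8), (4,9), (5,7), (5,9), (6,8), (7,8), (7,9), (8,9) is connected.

Step 1: Build adjacency list from edges:
  1: 3, 6, 7, 8, 9
  2: 3, 4, 7
  3: 1, 2, 5, 6
  4: 2, 6, 8, 9
  5: 3, 7, 9
  6: 1, 3, 4, 8
  7: 1, 2, 5, 8, 9
  8: 1, 4, 6, 7, 9
  9: 1, 4, 5, 7, 8

Step 2: Run BFS/DFS from vertex 1:
  Visited: {1, 3, 6, 7, 8, 9, 2, 5, 4}
  Reached 9 of 9 vertices

Step 3: All 9 vertices reached from vertex 1, so the graph is connected.
Answer: Yes, the graph is connected.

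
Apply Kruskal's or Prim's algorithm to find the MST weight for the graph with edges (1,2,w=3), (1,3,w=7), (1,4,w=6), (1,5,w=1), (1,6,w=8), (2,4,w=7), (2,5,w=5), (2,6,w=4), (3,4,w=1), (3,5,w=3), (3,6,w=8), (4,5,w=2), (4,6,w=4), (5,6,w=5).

Apply Kruskal's algorithm (sort edges by weight, add if no cycle):

Sorted edges by weight:
  (1,5) w=1
  (3,4) w=1
  (4,5) w=2
  (1,2) w=3
  (3,5) w=3
  (2,6) w=4
  (4,6) w=4
  (2,5) w=5
  (5,6) w=5
  (1,4) w=6
  (1,3) w=7
  (2,4) w=7
  (1,6) w=8
  (3,6) w=8

Add edge (1,5) w=1 -- no cycle. Running total: 1
Add edge (3,4) w=1 -- no cycle. Running total: 2
Add edge (4,5) w=2 -- no cycle. Running total: 4
Add edge (1,2) w=3 -- no cycle. Running total: 7
Skip edge (3,5) w=3 -- would create cycle
Add edge (2,6) w=4 -- no cycle. Running total: 11

MST edges: (1,5,w=1), (3,4,w=1), (4,5,w=2), (1,2,w=3), (2,6,w=4)
Total MST weight: 1 + 1 + 2 + 3 + 4 = 11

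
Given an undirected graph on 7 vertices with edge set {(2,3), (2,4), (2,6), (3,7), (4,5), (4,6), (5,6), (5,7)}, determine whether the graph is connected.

Step 1: Build adjacency list from edges:
  1: (none)
  2: 3, 4, 6
  3: 2, 7
  4: 2, 5, 6
  5: 4, 6, 7
  6: 2, 4, 5
  7: 3, 5

Step 2: Run BFS/DFS from vertex 1:
  Visited: {1}
  Reached 1 of 7 vertices

Step 3: Only 1 of 7 vertices reached. Graph is disconnected.
Connected components: {1}, {2, 3, 4, 5, 6, 7}
Answer: No, the graph is not connected (2 components).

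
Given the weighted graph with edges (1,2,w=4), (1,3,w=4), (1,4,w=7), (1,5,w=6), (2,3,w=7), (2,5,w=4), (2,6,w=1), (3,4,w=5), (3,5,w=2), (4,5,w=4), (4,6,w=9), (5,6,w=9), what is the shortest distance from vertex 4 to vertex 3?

Step 1: Build adjacency list with weights:
  1: 2(w=4), 3(w=4), 4(w=7), 5(w=6)
  2: 1(w=4), 3(w=7), 5(w=4), 6(w=1)
  3: 1(w=4), 2(w=7), 4(w=5), 5(w=2)
  4: 1(w=7), 3(w=5), 5(w=4), 6(w=9)
  5: 1(w=6), 2(w=4), 3(w=2), 4(w=4), 6(w=9)
  6: 2(w=1), 4(w=9), 5(w=9)

Step 2: Apply Dijkstra's algorithm from vertex 4:
  Visit vertex 4 (distance=0)
    Update dist[1] = 7
    Update dist[3] = 5
    Update dist[5] = 4
    Update dist[6] = 9
  Visit vertex 5 (distance=4)
    Update dist[2] = 8
  Visit vertex 3 (distance=5)

Step 3: Shortest path: 4 -> 3
Total weight: 5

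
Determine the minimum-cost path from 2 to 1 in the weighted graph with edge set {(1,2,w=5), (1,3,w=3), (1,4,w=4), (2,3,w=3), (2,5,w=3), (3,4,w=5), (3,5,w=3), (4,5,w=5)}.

Step 1: Build adjacency list with weights:
  1: 2(w=5), 3(w=3), 4(w=4)
  2: 1(w=5), 3(w=3), 5(w=3)
  3: 1(w=3), 2(w=3), 4(w=5), 5(w=3)
  4: 1(w=4), 3(w=5), 5(w=5)
  5: 2(w=3), 3(w=3), 4(w=5)

Step 2: Apply Dijkstra's algorithm from vertex 2:
  Visit vertex 2 (distance=0)
    Update dist[1] = 5
    Update dist[3] = 3
    Update dist[5] = 3
  Visit vertex 3 (distance=3)
    Update dist[4] = 8
  Visit vertex 5 (distance=3)
  Visit vertex 1 (distance=5)

Step 3: Shortest path: 2 -> 1
Total weight: 5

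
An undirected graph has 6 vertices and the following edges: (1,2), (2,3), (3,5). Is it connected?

Step 1: Build adjacency list from edges:
  1: 2
  2: 1, 3
  3: 2, 5
  4: (none)
  5: 3
  6: (none)

Step 2: Run BFS/DFS from vertex 1:
  Visited: {1, 2, 3, 5}
  Reached 4 of 6 vertices

Step 3: Only 4 of 6 vertices reached. Graph is disconnected.
Connected components: {1, 2, 3, 5}, {4}, {6}
Answer: No, the graph is not connected (3 components).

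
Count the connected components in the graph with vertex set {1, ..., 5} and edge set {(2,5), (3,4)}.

Step 1: Build adjacency list from edges:
  1: (none)
  2: 5
  3: 4
  4: 3
  5: 2

Step 2: Run BFS/DFS from vertex 1:
  Visited: {1}
  Reached 1 of 5 vertices

Step 3: Only 1 of 5 vertices reached. Graph is disconnected.
Connected components: {1}, {2, 5}, {3, 4}
Number of connected components: 3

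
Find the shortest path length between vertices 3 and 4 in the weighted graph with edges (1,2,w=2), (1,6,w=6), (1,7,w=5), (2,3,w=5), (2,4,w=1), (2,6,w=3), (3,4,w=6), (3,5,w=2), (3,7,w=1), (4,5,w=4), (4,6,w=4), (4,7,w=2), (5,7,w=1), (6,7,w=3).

Step 1: Build adjacency list with weights:
  1: 2(w=2), 6(w=6), 7(w=5)
  2: 1(w=2), 3(w=5), 4(w=1), 6(w=3)
  3: 2(w=5), 4(w=6), 5(w=2), 7(w=1)
  4: 2(w=1), 3(w=6), 5(w=4), 6(w=4), 7(w=2)
  5: 3(w=2), 4(w=4), 7(w=1)
  6: 1(w=6), 2(w=3), 4(w=4), 7(w=3)
  7: 1(w=5), 3(w=1), 4(w=2), 5(w=1), 6(w=3)

Step 2: Apply Dijkstra's algorithm from vertex 3:
  Visit vertex 3 (distance=0)
    Update dist[2] = 5
    Update dist[4] = 6
    Update dist[5] = 2
    Update dist[7] = 1
  Visit vertex 7 (distance=1)
    Update dist[1] = 6
    Update dist[4] = 3
    Update dist[6] = 4
  Visit vertex 5 (distance=2)
  Visit vertex 4 (distance=3)
    Update dist[2] = 4

Step 3: Shortest path: 3 -> 7 -> 4
Total weight: 1 + 2 = 3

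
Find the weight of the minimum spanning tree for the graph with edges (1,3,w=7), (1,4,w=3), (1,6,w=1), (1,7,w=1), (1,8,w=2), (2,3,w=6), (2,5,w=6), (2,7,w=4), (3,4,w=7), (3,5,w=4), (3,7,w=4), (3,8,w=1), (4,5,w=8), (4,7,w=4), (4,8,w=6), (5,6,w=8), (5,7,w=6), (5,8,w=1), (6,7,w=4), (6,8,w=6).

Apply Kruskal's algorithm (sort edges by weight, add if no cycle):

Sorted edges by weight:
  (1,7) w=1
  (1,6) w=1
  (3,8) w=1
  (5,8) w=1
  (1,8) w=2
  (1,4) w=3
  (2,7) w=4
  (3,5) w=4
  (3,7) w=4
  (4,7) w=4
  (6,7) w=4
  (2,3) w=6
  (2,5) w=6
  (4,8) w=6
  (5,7) w=6
  (6,8) w=6
  (1,3) w=7
  (3,4) w=7
  (4,5) w=8
  (5,6) w=8

Add edge (1,7) w=1 -- no cycle. Running total: 1
Add edge (1,6) w=1 -- no cycle. Running total: 2
Add edge (3,8) w=1 -- no cycle. Running total: 3
Add edge (5,8) w=1 -- no cycle. Running total: 4
Add edge (1,8) w=2 -- no cycle. Running total: 6
Add edge (1,4) w=3 -- no cycle. Running total: 9
Add edge (2,7) w=4 -- no cycle. Running total: 13

MST edges: (1,7,w=1), (1,6,w=1), (3,8,w=1), (5,8,w=1), (1,8,w=2), (1,4,w=3), (2,7,w=4)
Total MST weight: 1 + 1 + 1 + 1 + 2 + 3 + 4 = 13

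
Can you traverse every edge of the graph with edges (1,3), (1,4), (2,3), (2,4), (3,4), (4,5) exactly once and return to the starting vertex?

Step 1: Find the degree of each vertex:
  deg(1) = 2
  deg(2) = 2
  deg(3) = 3
  deg(4) = 4
  deg(5) = 1

Step 2: Count vertices with odd degree:
  Odd-degree vertices: 3, 5 (2 total)

Step 3: Apply Euler's theorem:
  - Eulerian circuit exists iff graph is connected and all vertices have even degree
  - Eulerian path exists iff graph is connected and has 0 or 2 odd-degree vertices

Graph is connected with exactly 2 odd-degree vertices (3, 5).
Eulerian path exists (starting and ending at the odd-degree vertices), but no Eulerian circuit.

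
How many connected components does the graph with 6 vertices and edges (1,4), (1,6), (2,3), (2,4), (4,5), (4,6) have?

Step 1: Build adjacency list from edges:
  1: 4, 6
  2: 3, 4
  3: 2
  4: 1, 2, 5, 6
  5: 4
  6: 1, 4

Step 2: Run BFS/DFS from vertex 1:
  Visited: {1, 4, 6, 2, 5, 3}
  Reached 6 of 6 vertices

Step 3: All 6 vertices reached from vertex 1, so the graph is connected.
Number of connected components: 1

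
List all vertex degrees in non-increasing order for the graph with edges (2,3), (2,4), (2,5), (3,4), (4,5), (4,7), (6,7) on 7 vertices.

Step 1: Count edges incident to each vertex:
  deg(1) = 0 (neighbors: none)
  deg(2) = 3 (neighbors: 3, 4, 5)
  deg(3) = 2 (neighbors: 2, 4)
  deg(4) = 4 (neighbors: 2, 3, 5, 7)
  deg(5) = 2 (neighbors: 2, 4)
  deg(6) = 1 (neighbors: 7)
  deg(7) = 2 (neighbors: 4, 6)

Step 2: Sort degrees in non-increasing order:
  Degrees: [0, 3, 2, 4, 2, 1, 2] -> sorted: [4, 3, 2, 2, 2, 1, 0]

Degree sequence: [4, 3, 2, 2, 2, 1, 0]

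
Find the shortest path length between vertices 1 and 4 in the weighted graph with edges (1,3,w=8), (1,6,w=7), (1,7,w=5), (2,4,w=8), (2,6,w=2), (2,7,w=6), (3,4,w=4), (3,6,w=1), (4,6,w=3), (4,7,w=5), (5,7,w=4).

Step 1: Build adjacency list with weights:
  1: 3(w=8), 6(w=7), 7(w=5)
  2: 4(w=8), 6(w=2), 7(w=6)
  3: 1(w=8), 4(w=4), 6(w=1)
  4: 2(w=8), 3(w=4), 6(w=3), 7(w=5)
  5: 7(w=4)
  6: 1(w=7), 2(w=2), 3(w=1), 4(w=3)
  7: 1(w=5), 2(w=6), 4(w=5), 5(w=4)

Step 2: Apply Dijkstra's algorithm from vertex 1:
  Visit vertex 1 (distance=0)
    Update dist[3] = 8
    Update dist[6] = 7
    Update dist[7] = 5
  Visit vertex 7 (distance=5)
    Update dist[2] = 11
    Update dist[4] = 10
    Update dist[5] = 9
  Visit vertex 6 (distance=7)
    Update dist[2] = 9
  Visit vertex 3 (distance=8)
  Visit vertex 2 (distance=9)
  Visit vertex 5 (distance=9)
  Visit vertex 4 (distance=10)

Step 3: Shortest path: 1 -> 6 -> 4
Total weight: 7 + 3 = 10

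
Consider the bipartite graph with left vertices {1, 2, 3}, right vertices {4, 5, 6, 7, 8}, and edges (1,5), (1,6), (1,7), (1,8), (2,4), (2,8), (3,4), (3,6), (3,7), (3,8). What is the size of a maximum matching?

Step 1: List the neighbors of each left vertex:
  1: 5, 6, 7, 8
  2: 4, 8
  3: 4, 6, 7, 8

Step 2: Greedily match left vertices, then look for augmenting paths:
  Match 1 -- 5
  Match 2 -- 4
  Match 3 -- 6
  No augmenting path remains.

Step 3: Verify this is maximum:
  Matching size 3 = min(|L|, |R|) = min(3, 5), which is an upper bound, so this matching is maximum.

Maximum matching: {(1,5), (2,4), (3,6)}
Size: 3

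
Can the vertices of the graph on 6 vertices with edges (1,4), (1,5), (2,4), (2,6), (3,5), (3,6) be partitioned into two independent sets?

Step 1: Attempt 2-coloring using BFS:
  Start at vertex 1, assign color 0
  Color vertex 4 with color 1 (neighbor of 1)
  Color vertex 5 with color 1 (neighbor of 1)
  Color vertex 2 with color 0 (neighbor of 4)
  Color vertex 3 with color 0 (neighbor of 5)
  Color vertex 6 with color 1 (neighbor of 2)

Step 2: 2-coloring succeeded. No conflicts found.
  Set A (color 0): {1, 2, 3}
  Set B (color 1): {4, 5, 6}

The graph is bipartite with partition {1, 2, 3}, {4, 5, 6}.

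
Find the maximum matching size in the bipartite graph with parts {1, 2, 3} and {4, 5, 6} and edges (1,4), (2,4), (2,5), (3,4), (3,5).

Step 1: List the neighbors of each left vertex:
  1: 4
  2: 4, 5
  3: 4, 5

Step 2: Greedily match left vertices, then look for augmenting paths:
  Match 1 -- 4
  Match 2 -- 5
  No augmenting path remains.

Step 3: Verify this is maximum:
  Matching has size 2. The vertex set {4, 5} covers every edge and has size 2; any matching has at most one edge per cover vertex, so 2 is maximum (König's theorem).

Maximum matching: {(1,4), (2,5)}
Size: 2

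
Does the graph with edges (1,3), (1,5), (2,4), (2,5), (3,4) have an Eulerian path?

Step 1: Find the degree of each vertex:
  deg(1) = 2
  deg(2) = 2
  deg(3) = 2
  deg(4) = 2
  deg(5) = 2

Step 2: Count vertices with odd degree:
  All vertices have even degree (0 odd-degree vertices)

Step 3: Apply Euler's theorem:
  - Eulerian circuit exists iff graph is connected and all vertices have even degree
  - Eulerian path exists iff graph is connected and has 0 or 2 odd-degree vertices

Graph is connected with 0 odd-degree vertices.
Both Eulerian circuit and Eulerian path exist.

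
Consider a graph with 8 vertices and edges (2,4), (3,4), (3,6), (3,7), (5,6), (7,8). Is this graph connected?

Step 1: Build adjacency list from edges:
  1: (none)
  2: 4
  3: 4, 6, 7
  4: 2, 3
  5: 6
  6: 3, 5
  7: 3, 8
  8: 7

Step 2: Run BFS/DFS from vertex 1:
  Visited: {1}
  Reached 1 of 8 vertices

Step 3: Only 1 of 8 vertices reached. Graph is disconnected.
Connected components: {1}, {2, 3, 4, 5, 6, 7, 8}
Answer: No, the graph is not connected (2 components).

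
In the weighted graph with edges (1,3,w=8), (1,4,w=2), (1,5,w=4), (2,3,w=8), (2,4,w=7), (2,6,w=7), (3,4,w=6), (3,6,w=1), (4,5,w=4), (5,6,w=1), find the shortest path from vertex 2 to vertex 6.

Step 1: Build adjacency list with weights:
  1: 3(w=8), 4(w=2), 5(w=4)
  2: 3(w=8), 4(w=7), 6(w=7)
  3: 1(w=8), 2(w=8), 4(w=6), 6(w=1)
  4: 1(w=2), 2(w=7), 3(w=6), 5(w=4)
  5: 1(w=4), 4(w=4), 6(w=1)
  6: 2(w=7), 3(w=1), 5(w=1)

Step 2: Apply Dijkstra's algorithm from vertex 2:
  Visit vertex 2 (distance=0)
    Update dist[3] = 8
    Update dist[4] = 7
    Update dist[6] = 7
  Visit vertex 4 (distance=7)
    Update dist[1] = 9
    Update dist[5] = 11
  Visit vertex 6 (distance=7)
    Update dist[5] = 8

Step 3: Shortest path: 2 -> 6
Total weight: 7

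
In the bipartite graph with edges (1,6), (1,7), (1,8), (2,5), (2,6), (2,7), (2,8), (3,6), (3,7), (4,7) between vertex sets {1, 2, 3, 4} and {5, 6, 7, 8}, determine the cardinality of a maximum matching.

Step 1: List the neighbors of each left vertex:
  1: 6, 7, 8
  2: 5, 6, 7, 8
  3: 6, 7
  4: 7

Step 2: Greedily match left vertices, then look for augmenting paths:
  Match 1 -- 8
  Match 2 -- 5
  Match 3 -- 6
  Match 4 -- 7
  No augmenting path remains.

Step 3: Verify this is maximum:
  Matching size 4 = min(|L|, |R|) = min(4, 4), which is an upper bound, so this matching is maximum.

Maximum matching: {(1,8), (2,5), (3,6), (4,7)}
Size: 4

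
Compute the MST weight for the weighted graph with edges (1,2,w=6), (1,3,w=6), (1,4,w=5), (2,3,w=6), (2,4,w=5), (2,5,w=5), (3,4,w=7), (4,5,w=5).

Apply Kruskal's algorithm (sort edges by weight, add if no cycle):

Sorted edges by weight:
  (1,4) w=5
  (2,4) w=5
  (2,5) w=5
  (4,5) w=5
  (1,2) w=6
  (1,3) w=6
  (2,3) w=6
  (3,4) w=7

Add edge (1,4) w=5 -- no cycle. Running total: 5
Add edge (2,4) w=5 -- no cycle. Running total: 10
Add edge (2,5) w=5 -- no cycle. Running total: 15
Skip edge (4,5) w=5 -- would create cycle
Skip edge (1,2) w=6 -- would create cycle
Add edge (1,3) w=6 -- no cycle. Running total: 21

MST edges: (1,4,w=5), (2,4,w=5), (2,5,w=5), (1,3,w=6)
Total MST weight: 5 + 5 + 5 + 6 = 21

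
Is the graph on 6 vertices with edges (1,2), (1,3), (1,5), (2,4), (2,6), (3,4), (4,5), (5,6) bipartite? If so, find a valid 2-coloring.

Step 1: Attempt 2-coloring using BFS:
  Start at vertex 1, assign color 0
  Color vertex 2 with color 1 (neighbor of 1)
  Color vertex 3 with color 1 (neighbor of 1)
  Color vertex 5 with color 1 (neighbor of 1)
  Color vertex 4 with color 0 (neighbor of 2)
  Color vertex 6 with color 0 (neighbor of 2)

Step 2: 2-coloring succeeded. No conflicts found.
  Set A (color 0): {1, 4, 6}
  Set B (color 1): {2, 3, 5}

The graph is bipartite with partition {1, 4, 6}, {2, 3, 5}.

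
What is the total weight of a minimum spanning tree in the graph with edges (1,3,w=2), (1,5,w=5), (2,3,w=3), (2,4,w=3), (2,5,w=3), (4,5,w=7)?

Apply Kruskal's algorithm (sort edges by weight, add if no cycle):

Sorted edges by weight:
  (1,3) w=2
  (2,4) w=3
  (2,3) w=3
  (2,5) w=3
  (1,5) w=5
  (4,5) w=7

Add edge (1,3) w=2 -- no cycle. Running total: 2
Add edge (2,4) w=3 -- no cycle. Running total: 5
Add edge (2,3) w=3 -- no cycle. Running total: 8
Add edge (2,5) w=3 -- no cycle. Running total: 11

MST edges: (1,3,w=2), (2,4,w=3), (2,3,w=3), (2,5,w=3)
Total MST weight: 2 + 3 + 3 + 3 = 11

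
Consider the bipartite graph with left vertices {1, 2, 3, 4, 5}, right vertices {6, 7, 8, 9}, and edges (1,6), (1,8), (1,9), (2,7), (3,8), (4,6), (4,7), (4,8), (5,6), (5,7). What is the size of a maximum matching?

Step 1: List the neighbors of each left vertex:
  1: 6, 8, 9
  2: 7
  3: 8
  4: 6, 7, 8
  5: 6, 7

Step 2: Greedily match left vertices, then look for augmenting paths:
  Match 1 -- 9
  Match 2 -- 7
  Match 3 -- 8
  Match 4 -- 6
  No augmenting path remains.

Step 3: Verify this is maximum:
  Matching size 4 = min(|L|, |R|) = min(5, 4), which is an upper bound, so this matching is maximum.

Maximum matching: {(1,9), (2,7), (3,8), (4,6)}
Size: 4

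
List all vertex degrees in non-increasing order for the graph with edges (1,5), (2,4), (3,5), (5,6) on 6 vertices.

Step 1: Count edges incident to each vertex:
  deg(1) = 1 (neighbors: 5)
  deg(2) = 1 (neighbors: 4)
  deg(3) = 1 (neighbors: 5)
  deg(4) = 1 (neighbors: 2)
  deg(5) = 3 (neighbors: 1, 3, 6)
  deg(6) = 1 (neighbors: 5)

Step 2: Sort degrees in non-increasing order:
  Degrees: [1, 1, 1, 1, 3, 1] -> sorted: [3, 1, 1, 1, 1, 1]

Degree sequence: [3, 1, 1, 1, 1, 1]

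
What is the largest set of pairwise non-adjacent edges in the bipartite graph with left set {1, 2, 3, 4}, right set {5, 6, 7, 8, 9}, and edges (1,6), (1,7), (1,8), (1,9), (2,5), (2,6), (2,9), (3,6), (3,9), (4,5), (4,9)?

Step 1: List the neighbors of each left vertex:
  1: 6, 7, 8, 9
  2: 5, 6, 9
  3: 6, 9
  4: 5, 9

Step 2: Greedily match left vertices, then look for augmenting paths:
  Match 1 -- 7
  Match 2 -- 6
  Match 3 -- 9
  Match 4 -- 5
  No augmenting path remains.

Step 3: Verify this is maximum:
  Matching size 4 = min(|L|, |R|) = min(4, 5), which is an upper bound, so this matching is maximum.

Maximum matching: {(1,7), (2,6), (3,9), (4,5)}
Size: 4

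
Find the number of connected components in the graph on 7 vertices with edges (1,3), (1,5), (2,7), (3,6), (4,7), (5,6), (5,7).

Step 1: Build adjacency list from edges:
  1: 3, 5
  2: 7
  3: 1, 6
  4: 7
  5: 1, 6, 7
  6: 3, 5
  7: 2, 4, 5

Step 2: Run BFS/DFS from vertex 1:
  Visited: {1, 3, 5, 6, 7, 2, 4}
  Reached 7 of 7 vertices

Step 3: All 7 vertices reached from vertex 1, so the graph is connected.
Number of connected components: 1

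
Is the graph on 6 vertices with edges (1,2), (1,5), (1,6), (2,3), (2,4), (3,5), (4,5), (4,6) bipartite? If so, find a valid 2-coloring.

Step 1: Attempt 2-coloring using BFS:
  Start at vertex 1, assign color 0
  Color vertex 2 with color 1 (neighbor of 1)
  Color vertex 5 with color 1 (neighbor of 1)
  Color vertex 6 with color 1 (neighbor of 1)
  Color vertex 3 with color 0 (neighbor of 2)
  Color vertex 4 with color 0 (neighbor of 2)

Step 2: 2-coloring succeeded. No conflicts found.
  Set A (color 0): {1, 3, 4}
  Set B (color 1): {2, 5, 6}

The graph is bipartite with partition {1, 3, 4}, {2, 5, 6}.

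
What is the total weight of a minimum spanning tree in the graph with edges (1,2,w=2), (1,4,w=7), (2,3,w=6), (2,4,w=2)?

Apply Kruskal's algorithm (sort edges by weight, add if no cycle):

Sorted edges by weight:
  (1,2) w=2
  (2,4) w=2
  (2,3) w=6
  (1,4) w=7

Add edge (1,2) w=2 -- no cycle. Running total: 2
Add edge (2,4) w=2 -- no cycle. Running total: 4
Add edge (2,3) w=6 -- no cycle. Running total: 10

MST edges: (1,2,w=2), (2,4,w=2), (2,3,w=6)
Total MST weight: 2 + 2 + 6 = 10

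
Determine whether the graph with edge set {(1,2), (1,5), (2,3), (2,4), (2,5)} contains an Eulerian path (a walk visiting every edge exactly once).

Step 1: Find the degree of each vertex:
  deg(1) = 2
  deg(2) = 4
  deg(3) = 1
  deg(4) = 1
  deg(5) = 2

Step 2: Count vertices with odd degree:
  Odd-degree vertices: 3, 4 (2 total)

Step 3: Apply Euler's theorem:
  - Eulerian circuit exists iff graph is connected and all vertices have even degree
  - Eulerian path exists iff graph is connected and has 0 or 2 odd-degree vertices

Graph is connected with exactly 2 odd-degree vertices (3, 4).
Eulerian path exists (starting and ending at the odd-degree vertices), but no Eulerian circuit.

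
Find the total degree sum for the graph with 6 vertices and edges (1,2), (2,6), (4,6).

Step 1: Count edges incident to each vertex:
  deg(1) = 1 (neighbors: 2)
  deg(2) = 2 (neighbors: 1, 6)
  deg(3) = 0 (neighbors: none)
  deg(4) = 1 (neighbors: 6)
  deg(5) = 0 (neighbors: none)
  deg(6) = 2 (neighbors: 2, 4)

Step 2: Sum all degrees:
  1 + 2 + 0 + 1 + 0 + 2 = 6

Verification: sum of degrees = 2 * |E| = 2 * 3 = 6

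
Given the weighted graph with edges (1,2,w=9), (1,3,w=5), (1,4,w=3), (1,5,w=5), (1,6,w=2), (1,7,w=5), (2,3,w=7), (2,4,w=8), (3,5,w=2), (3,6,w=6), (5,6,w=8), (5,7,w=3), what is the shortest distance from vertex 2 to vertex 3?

Step 1: Build adjacency list with weights:
  1: 2(w=9), 3(w=5), 4(w=3), 5(w=5), 6(w=2), 7(w=5)
  2: 1(w=9), 3(w=7), 4(w=8)
  3: 1(w=5), 2(w=7), 5(w=2), 6(w=6)
  4: 1(w=3), 2(w=8)
  5: 1(w=5), 3(w=2), 6(w=8), 7(w=3)
  6: 1(w=2), 3(w=6), 5(w=8)
  7: 1(w=5), 5(w=3)

Step 2: Apply Dijkstra's algorithm from vertex 2:
  Visit vertex 2 (distance=0)
    Update dist[1] = 9
    Update dist[3] = 7
    Update dist[4] = 8
  Visit vertex 3 (distance=7)
    Update dist[5] = 9
    Update dist[6] = 13

Step 3: Shortest path: 2 -> 3
Total weight: 7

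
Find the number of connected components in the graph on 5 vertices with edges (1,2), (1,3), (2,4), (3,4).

Step 1: Build adjacency list from edges:
  1: 2, 3
  2: 1, 4
  3: 1, 4
  4: 2, 3
  5: (none)

Step 2: Run BFS/DFS from vertex 1:
  Visited: {1, 2, 3, 4}
  Reached 4 of 5 vertices

Step 3: Only 4 of 5 vertices reached. Graph is disconnected.
Connected components: {1, 2, 3, 4}, {5}
Number of connected components: 2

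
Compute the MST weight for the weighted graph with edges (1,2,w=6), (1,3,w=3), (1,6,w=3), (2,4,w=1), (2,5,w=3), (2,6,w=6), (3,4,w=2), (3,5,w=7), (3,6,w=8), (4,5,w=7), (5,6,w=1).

Apply Kruskal's algorithm (sort edges by weight, add if no cycle):

Sorted edges by weight:
  (2,4) w=1
  (5,6) w=1
  (3,4) w=2
  (1,3) w=3
  (1,6) w=3
  (2,5) w=3
  (1,2) w=6
  (2,6) w=6
  (3,5) w=7
  (4,5) w=7
  (3,6) w=8

Add edge (2,4) w=1 -- no cycle. Running total: 1
Add edge (5,6) w=1 -- no cycle. Running total: 2
Add edge (3,4) w=2 -- no cycle. Running total: 4
Add edge (1,3) w=3 -- no cycle. Running total: 7
Add edge (1,6) w=3 -- no cycle. Running total: 10

MST edges: (2,4,w=1), (5,6,w=1), (3,4,w=2), (1,3,w=3), (1,6,w=3)
Total MST weight: 1 + 1 + 2 + 3 + 3 = 10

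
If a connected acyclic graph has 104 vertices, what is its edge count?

A tree on n vertices always has exactly n - 1 edges.
For n = 104: edges = 104 - 1 = 103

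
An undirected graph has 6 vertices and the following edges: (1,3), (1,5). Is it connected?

Step 1: Build adjacency list from edges:
  1: 3, 5
  2: (none)
  3: 1
  4: (none)
  5: 1
  6: (none)

Step 2: Run BFS/DFS from vertex 1:
  Visited: {1, 3, 5}
  Reached 3 of 6 vertices

Step 3: Only 3 of 6 vertices reached. Graph is disconnected.
Connected components: {1, 3, 5}, {2}, {4}, {6}
Answer: No, the graph is not connected (4 components).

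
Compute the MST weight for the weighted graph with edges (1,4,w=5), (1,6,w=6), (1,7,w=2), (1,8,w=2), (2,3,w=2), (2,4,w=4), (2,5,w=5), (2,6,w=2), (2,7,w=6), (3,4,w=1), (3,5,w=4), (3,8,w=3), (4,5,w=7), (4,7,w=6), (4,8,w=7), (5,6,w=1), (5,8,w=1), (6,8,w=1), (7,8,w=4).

Apply Kruskal's algorithm (sort edges by weight, add if no cycle):

Sorted edges by weight:
  (3,4) w=1
  (5,8) w=1
  (5,6) w=1
  (6,8) w=1
  (1,8) w=2
  (1,7) w=2
  (2,3) w=2
  (2,6) w=2
  (3,8) w=3
  (2,4) w=4
  (3,5) w=4
  (7,8) w=4
  (1,4) w=5
  (2,5) w=5
  (1,6) w=6
  (2,7) w=6
  (4,7) w=6
  (4,5) w=7
  (4,8) w=7

Add edge (3,4) w=1 -- no cycle. Running total: 1
Add edge (5,8) w=1 -- no cycle. Running total: 2
Add edge (5,6) w=1 -- no cycle. Running total: 3
Skip edge (6,8) w=1 -- would create cycle
Add edge (1,8) w=2 -- no cycle. Running total: 5
Add edge (1,7) w=2 -- no cycle. Running total: 7
Add edge (2,3) w=2 -- no cycle. Running total: 9
Add edge (2,6) w=2 -- no cycle. Running total: 11

MST edges: (3,4,w=1), (5,8,w=1), (5,6,w=1), (1,8,w=2), (1,7,w=2), (2,3,w=2), (2,6,w=2)
Total MST weight: 1 + 1 + 1 + 2 + 2 + 2 + 2 = 11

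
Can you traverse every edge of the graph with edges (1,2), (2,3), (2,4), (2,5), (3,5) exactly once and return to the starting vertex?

Step 1: Find the degree of each vertex:
  deg(1) = 1
  deg(2) = 4
  deg(3) = 2
  deg(4) = 1
  deg(5) = 2

Step 2: Count vertices with odd degree:
  Odd-degree vertices: 1, 4 (2 total)

Step 3: Apply Euler's theorem:
  - Eulerian circuit exists iff graph is connected and all vertices have even degree
  - Eulerian path exists iff graph is connected and has 0 or 2 odd-degree vertices

Graph is connected with exactly 2 odd-degree vertices (1, 4).
Eulerian path exists (starting and ending at the odd-degree vertices), but no Eulerian circuit.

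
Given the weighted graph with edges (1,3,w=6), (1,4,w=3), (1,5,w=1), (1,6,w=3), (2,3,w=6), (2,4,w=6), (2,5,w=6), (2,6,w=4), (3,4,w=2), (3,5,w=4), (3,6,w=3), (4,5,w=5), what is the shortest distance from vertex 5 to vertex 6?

Step 1: Build adjacency list with weights:
  1: 3(w=6), 4(w=3), 5(w=1), 6(w=3)
  2: 3(w=6), 4(w=6), 5(w=6), 6(w=4)
  3: 1(w=6), 2(w=6), 4(w=2), 5(w=4), 6(w=3)
  4: 1(w=3), 2(w=6), 3(w=2), 5(w=5)
  5: 1(w=1), 2(w=6), 3(w=4), 4(w=5)
  6: 1(w=3), 2(w=4), 3(w=3)

Step 2: Apply Dijkstra's algorithm from vertex 5:
  Visit vertex 5 (distance=0)
    Update dist[1] = 1
    Update dist[2] = 6
    Update dist[3] = 4
    Update dist[4] = 5
  Visit vertex 1 (distance=1)
    Update dist[4] = 4
    Update dist[6] = 4
  Visit vertex 3 (distance=4)
  Visit vertex 4 (distance=4)
  Visit vertex 6 (distance=4)

Step 3: Shortest path: 5 -> 1 -> 6
Total weight: 1 + 3 = 4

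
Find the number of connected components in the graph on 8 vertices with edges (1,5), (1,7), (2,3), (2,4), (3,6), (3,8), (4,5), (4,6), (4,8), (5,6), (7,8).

Step 1: Build adjacency list from edges:
  1: 5, 7
  2: 3, 4
  3: 2, 6, 8
  4: 2, 5, 6, 8
  5: 1, 4, 6
  6: 3, 4, 5
  7: 1, 8
  8: 3, 4, 7

Step 2: Run BFS/DFS from vertex 1:
  Visited: {1, 5, 7, 4, 6, 8, 2, 3}
  Reached 8 of 8 vertices

Step 3: All 8 vertices reached from vertex 1, so the graph is connected.
Number of connected components: 1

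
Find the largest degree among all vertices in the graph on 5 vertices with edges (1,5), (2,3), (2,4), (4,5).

Step 1: Count edges incident to each vertex:
  deg(1) = 1 (neighbors: 5)
  deg(2) = 2 (neighbors: 3, 4)
  deg(3) = 1 (neighbors: 2)
  deg(4) = 2 (neighbors: 2, 5)
  deg(5) = 2 (neighbors: 1, 4)

Step 2: Find maximum:
  max(1, 2, 1, 2, 2) = 2 (vertex 2)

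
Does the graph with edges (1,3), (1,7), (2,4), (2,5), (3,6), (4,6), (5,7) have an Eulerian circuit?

Step 1: Find the degree of each vertex:
  deg(1) = 2
  deg(2) = 2
  deg(3) = 2
  deg(4) = 2
  deg(5) = 2
  deg(6) = 2
  deg(7) = 2

Step 2: Count vertices with odd degree:
  All vertices have even degree (0 odd-degree vertices)

Step 3: Apply Euler's theorem:
  - Eulerian circuit exists iff graph is connected and all vertices have even degree
  - Eulerian path exists iff graph is connected and has 0 or 2 odd-degree vertices

Graph is connected with 0 odd-degree vertices.
Both Eulerian circuit and Eulerian path exist.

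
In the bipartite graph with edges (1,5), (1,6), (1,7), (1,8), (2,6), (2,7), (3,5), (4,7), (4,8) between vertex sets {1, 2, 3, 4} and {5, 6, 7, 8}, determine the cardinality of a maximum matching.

Step 1: List the neighbors of each left vertex:
  1: 5, 6, 7, 8
  2: 6, 7
  3: 5
  4: 7, 8

Step 2: Greedily match left vertices, then look for augmenting paths:
  Match 1 -- 8
  Match 2 -- 6
  Match 3 -- 5
  Match 4 -- 7
  No augmenting path remains.

Step 3: Verify this is maximum:
  Matching size 4 = min(|L|, |R|) = min(4, 4), which is an upper bound, so this matching is maximum.

Maximum matching: {(1,8), (2,6), (3,5), (4,7)}
Size: 4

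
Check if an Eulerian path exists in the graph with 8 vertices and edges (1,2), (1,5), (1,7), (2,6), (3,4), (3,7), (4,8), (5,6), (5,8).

Step 1: Find the degree of each vertex:
  deg(1) = 3
  deg(2) = 2
  deg(3) = 2
  deg(4) = 2
  deg(5) = 3
  deg(6) = 2
  deg(7) = 2
  deg(8) = 2

Step 2: Count vertices with odd degree:
  Odd-degree vertices: 1, 5 (2 total)

Step 3: Apply Euler's theorem:
  - Eulerian circuit exists iff graph is connected and all vertices have even degree
  - Eulerian path exists iff graph is connected and has 0 or 2 odd-degree vertices

Graph is connected with exactly 2 odd-degree vertices (1, 5).
Eulerian path exists (starting and ending at the odd-degree vertices), but no Eulerian circuit.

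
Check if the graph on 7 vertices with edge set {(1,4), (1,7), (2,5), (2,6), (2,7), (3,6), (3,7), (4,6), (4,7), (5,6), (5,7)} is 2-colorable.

Step 1: Attempt 2-coloring using BFS:
  Start at vertex 1, assign color 0
  Color vertex 4 with color 1 (neighbor of 1)
  Color vertex 7 with color 1 (neighbor of 1)
  Color vertex 6 with color 0 (neighbor of 4)

Step 2: Conflict found! Vertices 4 and 7 are adjacent but have the same color.
This means the graph contains an odd cycle.

The graph is NOT bipartite.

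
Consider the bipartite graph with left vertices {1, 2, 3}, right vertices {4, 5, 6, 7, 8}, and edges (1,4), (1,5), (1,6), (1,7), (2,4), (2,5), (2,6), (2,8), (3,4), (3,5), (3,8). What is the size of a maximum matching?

Step 1: List the neighbors of each left vertex:
  1: 4, 5, 6, 7
  2: 4, 5, 6, 8
  3: 4, 5, 8

Step 2: Greedily match left vertices, then look for augmenting paths:
  Match 1 -- 4
  Match 2 -- 5
  Match 3 -- 8
  No augmenting path remains.

Step 3: Verify this is maximum:
  Matching size 3 = min(|L|, |R|) = min(3, 5), which is an upper bound, so this matching is maximum.

Maximum matching: {(1,4), (2,5), (3,8)}
Size: 3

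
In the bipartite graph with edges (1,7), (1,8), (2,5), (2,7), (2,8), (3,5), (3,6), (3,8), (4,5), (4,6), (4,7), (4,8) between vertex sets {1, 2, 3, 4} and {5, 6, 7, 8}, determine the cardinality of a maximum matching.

Step 1: List the neighbors of each left vertex:
  1: 7, 8
  2: 5, 7, 8
  3: 5, 6, 8
  4: 5, 6, 7, 8

Step 2: Greedily match left vertices, then look for augmenting paths:
  Match 1 -- 7
  Match 2 -- 5
  Match 3 -- 6
  Match 4 -- 8
  No augmenting path remains.

Step 3: Verify this is maximum:
  Matching size 4 = min(|L|, |R|) = min(4, 4), which is an upper bound, so this matching is maximum.

Maximum matching: {(1,7), (2,5), (3,6), (4,8)}
Size: 4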